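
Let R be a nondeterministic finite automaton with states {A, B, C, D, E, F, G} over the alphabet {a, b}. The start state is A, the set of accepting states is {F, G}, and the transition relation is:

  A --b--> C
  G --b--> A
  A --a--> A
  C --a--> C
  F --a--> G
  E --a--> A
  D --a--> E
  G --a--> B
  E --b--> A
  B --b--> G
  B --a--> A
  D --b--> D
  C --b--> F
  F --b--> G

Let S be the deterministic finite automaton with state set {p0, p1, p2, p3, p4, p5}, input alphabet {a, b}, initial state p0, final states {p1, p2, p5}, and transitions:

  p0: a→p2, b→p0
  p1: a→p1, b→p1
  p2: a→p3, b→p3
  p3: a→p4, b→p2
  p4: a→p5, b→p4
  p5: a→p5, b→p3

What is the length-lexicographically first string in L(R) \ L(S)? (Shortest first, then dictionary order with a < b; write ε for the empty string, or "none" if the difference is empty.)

The string bb is accepted by R but not by S.
No shorter string lies in the difference, and bb is the lexicographically first length-2 string in L(R) \ L(S).

bb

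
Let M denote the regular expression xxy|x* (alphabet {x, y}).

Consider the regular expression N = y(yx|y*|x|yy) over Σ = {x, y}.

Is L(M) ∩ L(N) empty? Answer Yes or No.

Converting the expression M to a DFA (subset construction, then merging equivalent states) gives the minimal DFA with states {m0, m1, m2, m3, m4, m5}, start state m0, accepting states {m0, m1, m3, m4, m5} and transitions m0: x→m1, y→m2; m1: x→m3, y→m2; m2: x→m2, y→m2; m3: x→m4, y→m5; m4: x→m4, y→m2; m5: x→m2, y→m2.
Converting the expression N to a DFA (subset construction, then merging equivalent states) gives the minimal DFA with states {n0, n1, n2, n3, n4, n5}, start state n0, accepting states {n2, n3, n4, n5} and transitions n0: x→n1, y→n2; n1: x→n1, y→n1; n2: x→n3, y→n4; n3: x→n1, y→n1; n4: x→n3, y→n5; n5: x→n1, y→n5.
Exploring the product automaton M × N from the start pair (m0, n0), following both machines on each input symbol, reaches 10 state pairs: (m0, n0), (m1, n1), (m2, n2), (m3, n1), (m2, n1), (m2, n3), (m2, n4), (m4, n1), (m5, n1), (m2, n5).
M accepts in {m0, m1, m3, m4, m5} and N accepts in {n2, n3, n4, n5}; no reachable pair has both components accepting, so no string drives both machines to acceptance simultaneously and L(M) ∩ L(N) = ∅.
So no string is accepted by both, and the intersection is empty.

Yes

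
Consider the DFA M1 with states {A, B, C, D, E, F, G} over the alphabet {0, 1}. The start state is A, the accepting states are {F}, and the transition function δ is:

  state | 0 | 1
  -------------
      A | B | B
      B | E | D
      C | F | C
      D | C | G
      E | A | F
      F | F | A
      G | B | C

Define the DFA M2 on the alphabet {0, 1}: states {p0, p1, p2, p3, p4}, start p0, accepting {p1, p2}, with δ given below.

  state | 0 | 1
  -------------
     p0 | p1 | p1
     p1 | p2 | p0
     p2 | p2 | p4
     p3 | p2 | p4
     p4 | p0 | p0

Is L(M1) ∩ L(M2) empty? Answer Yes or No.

No

The string 0100 is accepted by both M1 and M2.
Hence L(M1) ∩ L(M2) ≠ ∅.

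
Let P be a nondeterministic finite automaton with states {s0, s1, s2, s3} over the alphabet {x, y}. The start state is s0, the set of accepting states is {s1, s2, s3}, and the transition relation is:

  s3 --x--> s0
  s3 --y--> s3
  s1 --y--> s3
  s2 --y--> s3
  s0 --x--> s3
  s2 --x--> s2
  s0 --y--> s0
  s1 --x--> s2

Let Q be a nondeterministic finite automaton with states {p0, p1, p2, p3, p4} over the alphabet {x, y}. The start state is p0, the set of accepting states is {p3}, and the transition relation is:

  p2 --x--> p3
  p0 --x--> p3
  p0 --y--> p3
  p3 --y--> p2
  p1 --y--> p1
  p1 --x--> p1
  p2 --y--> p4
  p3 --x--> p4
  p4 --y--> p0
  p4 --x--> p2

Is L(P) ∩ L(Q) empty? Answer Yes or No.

No

The string x is accepted by both P and Q.
Hence L(P) ∩ L(Q) ≠ ∅.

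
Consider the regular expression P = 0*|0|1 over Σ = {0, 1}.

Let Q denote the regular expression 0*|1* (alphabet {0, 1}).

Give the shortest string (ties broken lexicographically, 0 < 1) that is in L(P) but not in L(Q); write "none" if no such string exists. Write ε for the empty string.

Converting the expression P to a DFA (subset construction, then merging equivalent states) gives the minimal DFA with states {p0, p1, p2, p3}, start state p0, accepting states {p0, p1, p2} and transitions p0: 0→p1, 1→p2; p1: 0→p1, 1→p3; p2: 0→p3, 1→p3; p3: 0→p3, 1→p3.
Converting the expression Q to a DFA (subset construction, then merging equivalent states) gives the minimal DFA with states {q0, q1, q2, q3}, start state q0, accepting states {q0, q1, q2} and transitions q0: 0→q1, 1→q2; q1: 0→q1, 1→q3; q2: 0→q3, 1→q2; q3: 0→q3, 1→q3.
Exploring the product automaton P × Q from the start pair (p0, q0), following both machines on each input symbol, reaches 5 state pairs: (p0, q0), (p1, q1), (p2, q2), (p3, q3), (p3, q2).
P accepts in {p0, p1, p2} and Q accepts in {q0, q1, q2}. The reachable pairs whose P-component is accepting are (p0, q0), (p1, q1), (p2, q2); in each of them the Q-component is accepting too, so the product for L(P) \ L(Q) (P-component accepting, Q-component rejecting) has no reachable accepting pair and the difference is empty.
So every string accepted by P is also accepted by Q: L(P) \ L(Q) = ∅ and there is no such string.

none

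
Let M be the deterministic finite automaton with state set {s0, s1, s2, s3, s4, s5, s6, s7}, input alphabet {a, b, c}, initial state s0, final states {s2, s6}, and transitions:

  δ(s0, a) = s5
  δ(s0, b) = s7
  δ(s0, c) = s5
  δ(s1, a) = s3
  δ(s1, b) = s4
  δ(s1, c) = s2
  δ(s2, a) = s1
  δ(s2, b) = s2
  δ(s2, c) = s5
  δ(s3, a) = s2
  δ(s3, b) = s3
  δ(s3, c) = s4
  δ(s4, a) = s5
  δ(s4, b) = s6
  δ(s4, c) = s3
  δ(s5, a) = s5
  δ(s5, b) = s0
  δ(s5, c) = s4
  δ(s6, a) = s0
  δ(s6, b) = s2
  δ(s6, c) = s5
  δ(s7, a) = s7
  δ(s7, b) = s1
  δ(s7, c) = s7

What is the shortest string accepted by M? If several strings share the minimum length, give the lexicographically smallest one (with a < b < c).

A breadth-first search from s0 reaches an accepting state first via the path s0 → s5 → s4 → s6 on input acb.
No string of length < 3 is accepted (BFS exhausts all shorter strings without reaching an accepting state), and acb is the lexicographically least accepting string of length 3.

acb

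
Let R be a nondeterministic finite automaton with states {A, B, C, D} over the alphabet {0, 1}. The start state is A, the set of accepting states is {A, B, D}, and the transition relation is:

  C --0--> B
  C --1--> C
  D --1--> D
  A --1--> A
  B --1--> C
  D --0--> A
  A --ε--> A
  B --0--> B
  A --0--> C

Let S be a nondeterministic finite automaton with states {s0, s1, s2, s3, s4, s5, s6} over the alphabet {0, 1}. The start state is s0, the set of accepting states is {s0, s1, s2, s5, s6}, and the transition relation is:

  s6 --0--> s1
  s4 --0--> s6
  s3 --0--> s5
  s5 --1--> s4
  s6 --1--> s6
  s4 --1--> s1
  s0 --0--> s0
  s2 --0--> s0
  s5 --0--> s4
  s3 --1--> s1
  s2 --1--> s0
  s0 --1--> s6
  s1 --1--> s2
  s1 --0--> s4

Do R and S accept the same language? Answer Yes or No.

No

The string 100 is accepted by R but rejected by S.
So L(R) ≠ L(S).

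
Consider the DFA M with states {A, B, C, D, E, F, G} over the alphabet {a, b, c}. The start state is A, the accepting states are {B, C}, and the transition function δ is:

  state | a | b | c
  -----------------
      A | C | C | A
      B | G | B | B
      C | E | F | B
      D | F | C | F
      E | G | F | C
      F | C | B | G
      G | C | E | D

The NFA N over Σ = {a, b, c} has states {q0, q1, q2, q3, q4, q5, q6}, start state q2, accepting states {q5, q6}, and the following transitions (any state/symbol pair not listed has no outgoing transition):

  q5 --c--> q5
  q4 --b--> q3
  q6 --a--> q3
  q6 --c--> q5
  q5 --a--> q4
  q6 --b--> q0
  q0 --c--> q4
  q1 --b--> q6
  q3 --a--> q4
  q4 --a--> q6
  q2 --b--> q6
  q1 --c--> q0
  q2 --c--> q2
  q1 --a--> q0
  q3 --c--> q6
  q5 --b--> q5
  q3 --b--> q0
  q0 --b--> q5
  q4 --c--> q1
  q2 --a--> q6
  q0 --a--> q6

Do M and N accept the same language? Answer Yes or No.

Exploring the product automaton M × N from the start pair (A, q2), following both machines on each input symbol, reaches 7 state pairs: (A, q2), (C, q6), (E, q3), (F, q0), (B, q5), (G, q4), (D, q1).
M accepts in {B, C} and N accepts in {q5, q6}. In every reachable pair the two components are either both accepting — (C, q6), (B, q5) — or both non-accepting, so no string is accepted by exactly one of the machines: L(M) \ L(N) and L(N) \ L(M) are both empty.
Hence every string is accepted by M iff it is accepted by N, and the two languages coincide.

Yes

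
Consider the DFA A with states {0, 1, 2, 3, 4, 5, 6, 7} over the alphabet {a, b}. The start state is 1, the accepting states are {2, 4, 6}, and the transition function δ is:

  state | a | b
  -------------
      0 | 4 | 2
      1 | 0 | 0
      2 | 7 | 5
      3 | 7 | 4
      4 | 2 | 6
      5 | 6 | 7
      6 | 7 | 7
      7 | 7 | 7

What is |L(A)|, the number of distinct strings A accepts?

12

The useful subgraph on states {0, 1, 2, 4, 5, 6} is acyclic, so L(A) is finite; the longest accepting path visits 6 useful states, giving maximum string length 5.
Counting accepting paths from 1 by length: 4 of length 2, 4 of length 3, 2 of length 4, 2 of length 5. Total 12.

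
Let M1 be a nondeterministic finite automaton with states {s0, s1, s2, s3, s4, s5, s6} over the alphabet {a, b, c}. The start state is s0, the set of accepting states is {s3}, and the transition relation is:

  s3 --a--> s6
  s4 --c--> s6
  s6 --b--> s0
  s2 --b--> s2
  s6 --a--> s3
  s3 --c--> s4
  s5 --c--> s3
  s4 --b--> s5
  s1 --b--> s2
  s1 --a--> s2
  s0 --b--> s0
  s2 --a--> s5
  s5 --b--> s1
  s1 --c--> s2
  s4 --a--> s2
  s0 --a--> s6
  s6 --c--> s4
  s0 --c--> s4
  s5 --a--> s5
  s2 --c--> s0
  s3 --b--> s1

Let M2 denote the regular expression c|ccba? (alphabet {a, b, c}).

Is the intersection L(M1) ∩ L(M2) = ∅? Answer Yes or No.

Yes

Converting the expression M2 to a DFA (subset construction, then merging equivalent states) gives the minimal DFA with states {r0, r1, r2, r3, r4, r5}, start state r0, accepting states {r2, r4, r5} and transitions r0: a→r1, b→r1, c→r2; r1: a→r1, b→r1, c→r1; r2: a→r1, b→r1, c→r3; r3: a→r1, b→r4, c→r1; r4: a→r5, b→r1, c→r1; r5: a→r1, b→r1, c→r1.
Exploring the product automaton M1 × M2 from the start pair (s0, r0), following both machines on each input symbol, reaches 12 state pairs: (s0, r0), (s6, r1), (s0, r1), (s4, r2), (s3, r1), (s4, r1), (s2, r1), (s5, r1), (s6, r3), (s1, r1), (s0, r4), (s6, r5).
M1 accepts in {s3} and M2 accepts in {r2, r4, r5}; no reachable pair has both components accepting, so no string drives both machines to acceptance simultaneously and L(M1) ∩ L(M2) = ∅.
So no string is accepted by both, and the intersection is empty.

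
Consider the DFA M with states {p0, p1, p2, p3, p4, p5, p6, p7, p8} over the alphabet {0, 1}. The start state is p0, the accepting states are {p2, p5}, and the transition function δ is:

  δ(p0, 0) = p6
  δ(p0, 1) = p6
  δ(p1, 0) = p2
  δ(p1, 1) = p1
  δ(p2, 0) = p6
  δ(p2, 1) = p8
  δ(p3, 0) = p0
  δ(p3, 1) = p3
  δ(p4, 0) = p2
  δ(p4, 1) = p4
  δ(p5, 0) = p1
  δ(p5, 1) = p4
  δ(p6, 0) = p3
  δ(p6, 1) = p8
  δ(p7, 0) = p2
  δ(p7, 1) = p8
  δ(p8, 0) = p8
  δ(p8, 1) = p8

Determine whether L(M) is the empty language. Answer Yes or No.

The states reachable from the start state are {p0, p3, p6, p8}.
None of the accepting states {p2, p5} is reachable, so no string is accepted and L(M) = ∅.

Yes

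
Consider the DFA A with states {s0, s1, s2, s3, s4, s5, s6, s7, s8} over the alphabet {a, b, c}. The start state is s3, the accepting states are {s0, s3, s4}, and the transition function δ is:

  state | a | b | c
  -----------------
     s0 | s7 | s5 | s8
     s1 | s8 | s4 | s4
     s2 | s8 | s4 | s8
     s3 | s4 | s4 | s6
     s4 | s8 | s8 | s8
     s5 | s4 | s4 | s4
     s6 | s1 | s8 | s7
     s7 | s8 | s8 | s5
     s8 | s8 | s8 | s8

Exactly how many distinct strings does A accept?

8

The useful subgraph on states {s1, s3, s4, s5, s6, s7} is acyclic, so L(A) is finite; the longest accepting path visits 5 useful states, giving maximum string length 4.
Counting accepting paths from s3 by length: 1 of length 0, 2 of length 1, 2 of length 3, 3 of length 4. Total 8.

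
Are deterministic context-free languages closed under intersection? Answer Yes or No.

No

DCFLs are closed under complement (normalise the DPDA to read all of its input, then flip the verdict). If they were also closed under intersection, De Morgan would make them closed under union; but {aⁿbⁿ : n≥0} and {aⁿb²ⁿ : n≥0} are DCFLs (push the a's; pop one per b, respectively one per two b's) whose union no deterministic PDA accepts: a DPDA for it would have a single run on aⁿb²ⁿ, accepting after the prefix aⁿbⁿ and accepting again after n more b's; an ordinary PDA that simulates it on a's and b's and, at any moment when it is accepting, may switch to reading only a fresh letter c while feeding each c to the simulation as a b, would accept aⁱbʲcᵏ (k≥1) exactly when both aⁱbʲ and aⁱbʲ⁺ᵏ are in the language, i.e. its language intersected with the regular set a*b*c⁺ would be exactly {aⁿbⁿcⁿ : n≥1} — impossible, since context-free languages are closed under intersection with regular sets and {aⁿbⁿcⁿ} is not context-free.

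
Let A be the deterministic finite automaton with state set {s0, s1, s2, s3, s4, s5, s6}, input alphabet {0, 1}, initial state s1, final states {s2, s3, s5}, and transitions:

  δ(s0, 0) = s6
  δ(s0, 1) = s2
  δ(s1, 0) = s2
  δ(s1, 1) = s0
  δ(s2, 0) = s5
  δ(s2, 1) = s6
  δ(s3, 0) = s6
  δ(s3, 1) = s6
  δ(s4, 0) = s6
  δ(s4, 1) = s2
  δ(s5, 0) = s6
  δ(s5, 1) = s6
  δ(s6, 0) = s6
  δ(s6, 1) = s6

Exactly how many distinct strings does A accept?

4

The useful subgraph on states {s0, s1, s2, s5} is acyclic, so L(A) is finite; the longest accepting path visits 4 useful states, giving maximum string length 3.
Counting accepting paths from s1 by length: 1 of length 1, 2 of length 2, 1 of length 3. Total 4.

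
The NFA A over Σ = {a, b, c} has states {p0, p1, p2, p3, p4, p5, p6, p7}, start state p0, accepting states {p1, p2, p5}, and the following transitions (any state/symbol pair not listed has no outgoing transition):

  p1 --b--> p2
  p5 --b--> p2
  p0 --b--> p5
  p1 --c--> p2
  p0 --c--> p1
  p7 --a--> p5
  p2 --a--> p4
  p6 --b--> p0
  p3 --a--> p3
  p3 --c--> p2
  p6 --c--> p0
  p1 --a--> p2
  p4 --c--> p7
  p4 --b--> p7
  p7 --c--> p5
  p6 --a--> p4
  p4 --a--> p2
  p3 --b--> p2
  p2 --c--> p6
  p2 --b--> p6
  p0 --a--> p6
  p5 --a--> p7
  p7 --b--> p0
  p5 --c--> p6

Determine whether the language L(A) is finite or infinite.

State p2 is reachable from the start and can reach an accepting state, and it lies on the cycle p2 → p4 → p2.
Traversing that cycle any number of times yields accepted strings of unbounded length, so the language is infinite.

infinite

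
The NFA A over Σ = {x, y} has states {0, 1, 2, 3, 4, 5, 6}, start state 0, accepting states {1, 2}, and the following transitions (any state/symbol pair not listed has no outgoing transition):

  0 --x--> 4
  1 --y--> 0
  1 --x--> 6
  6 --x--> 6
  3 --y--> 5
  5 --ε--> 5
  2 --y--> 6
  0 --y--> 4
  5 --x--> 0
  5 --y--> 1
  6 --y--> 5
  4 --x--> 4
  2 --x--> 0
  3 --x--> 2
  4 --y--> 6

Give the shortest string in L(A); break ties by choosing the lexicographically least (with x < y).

A breadth-first search from 0 reaches an accepting state first via the path 0 → 4 → 6 → 5 → 1 on input xyyy.
No string of length < 4 is accepted (BFS exhausts all shorter strings without reaching an accepting state), and xyyy is the lexicographically least accepting string of length 4.

xyyy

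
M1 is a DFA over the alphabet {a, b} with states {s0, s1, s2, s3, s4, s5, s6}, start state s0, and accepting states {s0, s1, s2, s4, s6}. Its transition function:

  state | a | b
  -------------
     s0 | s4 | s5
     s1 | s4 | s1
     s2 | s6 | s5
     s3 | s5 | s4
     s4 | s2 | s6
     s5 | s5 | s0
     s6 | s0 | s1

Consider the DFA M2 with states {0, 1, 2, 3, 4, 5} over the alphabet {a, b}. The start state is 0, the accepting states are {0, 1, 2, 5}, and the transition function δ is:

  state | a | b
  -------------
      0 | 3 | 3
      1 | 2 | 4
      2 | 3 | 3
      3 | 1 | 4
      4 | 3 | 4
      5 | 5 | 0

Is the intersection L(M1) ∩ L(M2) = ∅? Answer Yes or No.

No

The empty string ε is accepted by both M1 and M2.
Hence L(M1) ∩ L(M2) ≠ ∅.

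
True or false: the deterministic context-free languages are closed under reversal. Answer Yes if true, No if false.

No

L = {c bⁿaⁿ : n≥0} ∪ {d b²ⁿaⁿ : n≥0} is a DCFL: the first symbol tells a deterministic PDA whether to pop one or two b's per a. Its reversal Lᴿ = {aⁿbⁿ c : n≥0} ∪ {aⁿb²ⁿ d : n≥0} is not. DCFLs are closed under right quotient by regular languages, and Lᴿ/{c, d} = {aⁿbⁿ : n≥0} ∪ {aⁿb²ⁿ : n≥0} — the standard context-free language accepted by no deterministic PDA (intuitively the machine would have to commit to a b-to-a ratio before the distinguishing marker arrives; formally, a DPDA for it would have a single run on aⁿb²ⁿ, accepting after the prefix aⁿbⁿ and accepting again after n more b's; an ordinary PDA that simulates it on a's and b's and, at any moment when it is accepting, may switch to reading only a fresh letter e while feeding each e to the simulation as a b, would accept aⁱbʲeᵏ (k≥1) exactly when both aⁱbʲ and aⁱbʲ⁺ᵏ are in the language, i.e. its language intersected with the regular set a*b*e⁺ would be exactly {aⁿbⁿeⁿ : n≥1} — impossible, since context-free languages are closed under intersection with regular sets and {aⁿbⁿeⁿ} is not context-free). So Lᴿ cannot be a DCFL.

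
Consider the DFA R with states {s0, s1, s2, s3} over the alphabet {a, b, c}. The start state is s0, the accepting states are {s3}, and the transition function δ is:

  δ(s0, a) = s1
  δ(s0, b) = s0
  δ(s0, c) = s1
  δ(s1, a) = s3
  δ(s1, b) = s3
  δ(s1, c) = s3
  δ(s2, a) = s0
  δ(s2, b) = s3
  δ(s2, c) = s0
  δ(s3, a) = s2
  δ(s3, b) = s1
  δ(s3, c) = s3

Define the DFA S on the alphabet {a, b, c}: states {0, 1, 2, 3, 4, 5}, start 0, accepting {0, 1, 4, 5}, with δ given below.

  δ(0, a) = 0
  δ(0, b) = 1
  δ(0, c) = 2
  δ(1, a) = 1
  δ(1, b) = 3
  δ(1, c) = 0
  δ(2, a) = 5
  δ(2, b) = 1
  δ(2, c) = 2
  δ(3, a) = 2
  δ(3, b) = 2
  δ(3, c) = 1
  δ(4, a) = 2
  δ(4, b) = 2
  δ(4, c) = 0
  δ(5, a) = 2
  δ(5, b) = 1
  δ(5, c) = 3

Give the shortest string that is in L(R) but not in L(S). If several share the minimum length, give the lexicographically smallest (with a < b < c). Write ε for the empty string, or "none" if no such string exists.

ac

The string ac is accepted by R but not by S.
No shorter string lies in the difference, and ac is the lexicographically first length-2 string in L(R) \ L(S).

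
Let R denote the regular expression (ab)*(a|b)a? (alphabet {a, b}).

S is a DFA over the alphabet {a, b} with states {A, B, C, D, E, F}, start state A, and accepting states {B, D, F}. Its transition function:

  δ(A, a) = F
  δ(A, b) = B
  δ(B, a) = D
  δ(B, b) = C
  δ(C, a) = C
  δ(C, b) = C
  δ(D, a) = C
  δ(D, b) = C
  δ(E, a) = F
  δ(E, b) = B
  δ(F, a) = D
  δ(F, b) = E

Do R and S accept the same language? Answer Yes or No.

Yes

Converting the expression R to a DFA (subset construction, then merging equivalent states) gives the minimal DFA with states {r0, r1, r2, r3, r4}, start state r0, accepting states {r1, r2, r3} and transitions r0: a→r1, b→r2; r1: a→r3, b→r0; r2: a→r3, b→r4; r3: a→r4, b→r4; r4: a→r4, b→r4.
Exploring the product automaton R × S from the start pair (r0, A), following both machines on each input symbol, reaches 6 state pairs: (r0, A), (r1, F), (r2, B), (r3, D), (r0, E), (r4, C).
R accepts in {r1, r2, r3} and S accepts in {B, D, F}. In every reachable pair the two components are either both accepting — (r1, F), (r2, B), (r3, D) — or both non-accepting, so no string is accepted by exactly one of the machines: L(R) \ L(S) and L(S) \ L(R) are both empty.
Hence every string is accepted by R iff it is accepted by S, and the two languages coincide.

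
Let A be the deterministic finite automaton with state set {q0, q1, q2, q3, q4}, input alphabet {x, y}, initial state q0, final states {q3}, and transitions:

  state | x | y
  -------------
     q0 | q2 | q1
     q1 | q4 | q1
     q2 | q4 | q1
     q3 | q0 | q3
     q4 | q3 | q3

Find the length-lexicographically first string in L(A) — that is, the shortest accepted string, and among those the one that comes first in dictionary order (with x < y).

xxx

A breadth-first search from q0 reaches an accepting state first via the path q0 → q2 → q4 → q3 on input xxx.
No string of length < 3 is accepted (BFS exhausts all shorter strings without reaching an accepting state), and xxx is the lexicographically least accepting string of length 3.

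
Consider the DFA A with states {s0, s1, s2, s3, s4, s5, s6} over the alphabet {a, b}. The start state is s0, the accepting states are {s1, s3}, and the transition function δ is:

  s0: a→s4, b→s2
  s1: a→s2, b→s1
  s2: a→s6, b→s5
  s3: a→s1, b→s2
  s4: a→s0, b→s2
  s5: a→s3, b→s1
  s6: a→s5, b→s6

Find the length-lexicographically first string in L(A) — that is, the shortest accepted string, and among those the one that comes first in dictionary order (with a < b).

A breadth-first search from s0 reaches an accepting state first via the path s0 → s2 → s5 → s3 on input bba.
No string of length < 3 is accepted (BFS exhausts all shorter strings without reaching an accepting state), and bba is the lexicographically least accepting string of length 3.

bba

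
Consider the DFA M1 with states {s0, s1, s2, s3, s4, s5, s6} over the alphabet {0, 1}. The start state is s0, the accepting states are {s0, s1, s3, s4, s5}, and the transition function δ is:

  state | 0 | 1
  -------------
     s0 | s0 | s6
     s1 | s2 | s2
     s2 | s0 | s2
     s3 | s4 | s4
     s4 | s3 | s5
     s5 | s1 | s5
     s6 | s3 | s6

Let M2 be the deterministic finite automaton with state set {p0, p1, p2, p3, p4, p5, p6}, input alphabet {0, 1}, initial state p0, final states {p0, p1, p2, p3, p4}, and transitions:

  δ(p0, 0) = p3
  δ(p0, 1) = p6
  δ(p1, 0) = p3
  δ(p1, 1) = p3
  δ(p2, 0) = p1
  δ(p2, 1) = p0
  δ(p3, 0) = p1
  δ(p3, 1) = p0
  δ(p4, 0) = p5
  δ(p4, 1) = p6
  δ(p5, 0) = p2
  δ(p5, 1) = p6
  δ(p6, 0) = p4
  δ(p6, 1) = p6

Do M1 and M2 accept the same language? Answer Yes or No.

The string 100 is accepted by M1 but rejected by M2.
So L(M1) ≠ L(M2).

No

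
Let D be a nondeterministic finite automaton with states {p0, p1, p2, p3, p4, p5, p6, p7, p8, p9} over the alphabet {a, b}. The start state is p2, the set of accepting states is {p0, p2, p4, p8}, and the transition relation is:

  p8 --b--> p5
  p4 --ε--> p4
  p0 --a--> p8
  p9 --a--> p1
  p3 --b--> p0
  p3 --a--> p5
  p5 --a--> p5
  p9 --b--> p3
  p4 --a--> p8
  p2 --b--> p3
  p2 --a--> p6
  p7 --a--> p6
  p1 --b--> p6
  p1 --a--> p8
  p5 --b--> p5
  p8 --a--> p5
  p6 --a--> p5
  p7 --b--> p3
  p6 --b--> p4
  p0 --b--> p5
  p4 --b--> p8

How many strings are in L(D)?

6

The useful subgraph on states {p0, p2, p3, p4, p6, p8} is acyclic, so L(D) is finite; the longest accepting path visits 4 useful states, giving maximum string length 3.
Counting accepting paths from p2 by length: 1 of length 0, 2 of length 2, 3 of length 3. Total 6.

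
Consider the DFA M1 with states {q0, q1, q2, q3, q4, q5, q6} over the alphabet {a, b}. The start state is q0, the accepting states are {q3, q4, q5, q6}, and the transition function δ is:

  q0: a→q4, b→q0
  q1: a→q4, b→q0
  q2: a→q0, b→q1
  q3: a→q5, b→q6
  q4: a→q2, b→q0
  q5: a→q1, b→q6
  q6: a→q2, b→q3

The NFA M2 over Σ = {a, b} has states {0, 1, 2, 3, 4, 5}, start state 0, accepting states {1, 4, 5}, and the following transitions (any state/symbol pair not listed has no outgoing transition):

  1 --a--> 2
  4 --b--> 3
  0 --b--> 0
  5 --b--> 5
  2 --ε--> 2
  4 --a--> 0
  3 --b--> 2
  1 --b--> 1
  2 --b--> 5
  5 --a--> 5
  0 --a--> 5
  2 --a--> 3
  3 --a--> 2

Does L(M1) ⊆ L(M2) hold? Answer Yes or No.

Yes

Exploring the product automaton M1 × M2 from the start pair (q0, 0), following both machines on each input symbol, reaches 5 state pairs: (q0, 0), (q4, 5), (q2, 5), (q0, 5), (q1, 5).
M1 accepts in {q3, q4, q5, q6} and M2 accepts in {1, 4, 5}. The reachable pairs whose M1-component is accepting are (q4, 5); in each of them the M2-component is accepting too, so the product for L(M1) \ L(M2) (M1-component accepting, M2-component rejecting) has no reachable accepting pair and the difference is empty.
Hence every string in L(M1) is also in L(M2).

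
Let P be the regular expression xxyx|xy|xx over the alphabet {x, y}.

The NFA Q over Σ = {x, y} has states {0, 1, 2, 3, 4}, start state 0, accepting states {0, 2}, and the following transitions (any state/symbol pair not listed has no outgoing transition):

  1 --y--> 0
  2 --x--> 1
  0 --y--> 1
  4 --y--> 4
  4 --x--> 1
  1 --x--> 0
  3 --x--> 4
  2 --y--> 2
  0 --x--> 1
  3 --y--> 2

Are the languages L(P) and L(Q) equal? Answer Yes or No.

No

The empty string ε is accepted by Q but rejected by P.
So L(P) ≠ L(Q).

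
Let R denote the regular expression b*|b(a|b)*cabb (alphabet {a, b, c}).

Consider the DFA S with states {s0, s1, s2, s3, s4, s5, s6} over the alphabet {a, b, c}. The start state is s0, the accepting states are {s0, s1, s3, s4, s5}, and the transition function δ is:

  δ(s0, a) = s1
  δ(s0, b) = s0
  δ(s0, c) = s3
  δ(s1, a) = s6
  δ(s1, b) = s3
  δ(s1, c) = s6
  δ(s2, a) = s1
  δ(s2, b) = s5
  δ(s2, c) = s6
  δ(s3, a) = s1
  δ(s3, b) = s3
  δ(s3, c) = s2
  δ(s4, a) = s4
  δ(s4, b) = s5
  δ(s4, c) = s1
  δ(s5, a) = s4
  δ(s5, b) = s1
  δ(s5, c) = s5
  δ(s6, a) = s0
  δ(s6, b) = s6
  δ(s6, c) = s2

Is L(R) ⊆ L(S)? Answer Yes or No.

Converting the expression R to a DFA (subset construction, then merging equivalent states) gives the minimal DFA with states {r0, r1, r2, r3, r4, r5, r6, r7}, start state r0, accepting states {r0, r2, r7} and transitions r0: a→r1, b→r2, c→r1; r1: a→r1, b→r1, c→r1; r2: a→r3, b→r2, c→r4; r3: a→r3, b→r3, c→r4; r4: a→r5, b→r1, c→r1; r5: a→r1, b→r6, c→r1; r6: a→r1, b→r7, c→r1; r7: a→r1, b→r1, c→r1.
Exploring the product automaton R × S from the start pair (r0, s0), following both machines on each input symbol, reaches 22 state pairs: (r0, s0), (r1, s1), (r2, s0), (r1, s3), (r1, s6), (r3, s1), (r4, s3), (r1, s2), (r1, s0), (r3, s6), (r3, s3), (r4, s6), (r5, s1), (r1, s5), (r3, s0), (r4, s2), (r5, s0), (r6, s3), (r1, s4), (r6, s0), (r7, s3), (r7, s0).
R accepts in {r0, r2, r7} and S accepts in {s0, s1, s3, s4, s5}. The reachable pairs whose R-component is accepting are (r0, s0), (r2, s0), (r7, s3), (r7, s0); in each of them the S-component is accepting too, so the product for L(R) \ L(S) (R-component accepting, S-component rejecting) has no reachable accepting pair and the difference is empty.
Hence every string in L(R) is also in L(S).

Yes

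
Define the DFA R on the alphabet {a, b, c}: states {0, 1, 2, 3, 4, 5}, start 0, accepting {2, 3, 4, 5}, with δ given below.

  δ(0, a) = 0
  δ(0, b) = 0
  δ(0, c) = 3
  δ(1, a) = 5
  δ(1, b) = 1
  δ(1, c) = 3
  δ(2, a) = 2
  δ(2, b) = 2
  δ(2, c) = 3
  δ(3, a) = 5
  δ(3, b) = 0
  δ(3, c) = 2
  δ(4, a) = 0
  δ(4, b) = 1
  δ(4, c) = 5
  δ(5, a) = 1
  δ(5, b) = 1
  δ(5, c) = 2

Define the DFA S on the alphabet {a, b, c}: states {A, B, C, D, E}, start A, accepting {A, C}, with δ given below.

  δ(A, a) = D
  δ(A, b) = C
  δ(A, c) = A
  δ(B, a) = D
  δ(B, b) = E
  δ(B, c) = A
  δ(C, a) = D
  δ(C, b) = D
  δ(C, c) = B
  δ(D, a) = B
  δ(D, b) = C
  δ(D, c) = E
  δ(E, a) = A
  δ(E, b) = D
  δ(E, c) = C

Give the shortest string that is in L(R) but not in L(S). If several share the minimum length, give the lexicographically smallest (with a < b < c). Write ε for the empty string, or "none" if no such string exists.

The string ac is accepted by R but not by S.
No shorter string lies in the difference, and ac is the lexicographically first length-2 string in L(R) \ L(S).

ac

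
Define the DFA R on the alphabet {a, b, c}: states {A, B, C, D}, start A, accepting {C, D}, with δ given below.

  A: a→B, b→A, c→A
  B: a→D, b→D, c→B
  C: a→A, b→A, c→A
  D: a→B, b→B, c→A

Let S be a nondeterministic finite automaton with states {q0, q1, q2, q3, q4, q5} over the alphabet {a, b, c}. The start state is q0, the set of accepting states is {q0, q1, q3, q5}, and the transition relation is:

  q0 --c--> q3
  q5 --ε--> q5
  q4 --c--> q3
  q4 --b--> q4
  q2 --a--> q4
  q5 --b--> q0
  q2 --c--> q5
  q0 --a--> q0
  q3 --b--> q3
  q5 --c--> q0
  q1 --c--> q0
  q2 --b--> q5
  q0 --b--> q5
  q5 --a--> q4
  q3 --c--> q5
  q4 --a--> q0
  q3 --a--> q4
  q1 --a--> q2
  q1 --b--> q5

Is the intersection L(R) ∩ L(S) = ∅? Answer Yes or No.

The string aa is accepted by both R and S.
Hence L(R) ∩ L(S) ≠ ∅.

No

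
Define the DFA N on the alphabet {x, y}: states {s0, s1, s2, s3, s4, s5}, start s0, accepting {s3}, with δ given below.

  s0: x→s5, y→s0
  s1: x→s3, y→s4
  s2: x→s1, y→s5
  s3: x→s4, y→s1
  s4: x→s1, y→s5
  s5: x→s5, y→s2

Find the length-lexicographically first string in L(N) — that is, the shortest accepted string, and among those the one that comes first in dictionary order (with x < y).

A breadth-first search from s0 reaches an accepting state first via the path s0 → s5 → s2 → s1 → s3 on input xyxx.
No string of length < 4 is accepted (BFS exhausts all shorter strings without reaching an accepting state), and xyxx is the lexicographically least accepting string of length 4.

xyxx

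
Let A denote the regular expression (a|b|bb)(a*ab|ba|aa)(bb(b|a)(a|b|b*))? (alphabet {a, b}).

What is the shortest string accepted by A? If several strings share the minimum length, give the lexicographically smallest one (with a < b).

aaa

By inspection of the expression, no string of length less than 3 matches, and aaa is the lexicographically first match of length 3.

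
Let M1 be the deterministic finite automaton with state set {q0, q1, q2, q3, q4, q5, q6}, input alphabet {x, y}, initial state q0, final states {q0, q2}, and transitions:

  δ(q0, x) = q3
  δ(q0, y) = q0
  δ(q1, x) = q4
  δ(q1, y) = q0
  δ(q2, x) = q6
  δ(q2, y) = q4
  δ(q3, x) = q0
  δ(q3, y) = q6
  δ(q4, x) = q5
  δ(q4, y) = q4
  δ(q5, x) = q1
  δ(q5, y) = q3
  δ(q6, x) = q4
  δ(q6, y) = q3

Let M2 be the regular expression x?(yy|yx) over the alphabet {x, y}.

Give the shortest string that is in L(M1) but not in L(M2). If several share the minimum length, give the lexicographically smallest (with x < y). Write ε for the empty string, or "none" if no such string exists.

The empty string ε is accepted by M1 but not by M2.
Since ε is the unique shortest string, it is the required witness.

ε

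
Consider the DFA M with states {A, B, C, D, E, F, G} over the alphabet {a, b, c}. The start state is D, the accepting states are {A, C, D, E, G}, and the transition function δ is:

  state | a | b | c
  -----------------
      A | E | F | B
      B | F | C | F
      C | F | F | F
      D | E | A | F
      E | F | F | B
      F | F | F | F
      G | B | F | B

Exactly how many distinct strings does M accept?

The useful subgraph on states {A, B, C, D, E} is acyclic, so L(M) is finite; the longest accepting path visits 5 useful states, giving maximum string length 4.
Counting accepting paths from D by length: 1 of length 0, 2 of length 1, 1 of length 2, 2 of length 3, 1 of length 4. Total 7.

7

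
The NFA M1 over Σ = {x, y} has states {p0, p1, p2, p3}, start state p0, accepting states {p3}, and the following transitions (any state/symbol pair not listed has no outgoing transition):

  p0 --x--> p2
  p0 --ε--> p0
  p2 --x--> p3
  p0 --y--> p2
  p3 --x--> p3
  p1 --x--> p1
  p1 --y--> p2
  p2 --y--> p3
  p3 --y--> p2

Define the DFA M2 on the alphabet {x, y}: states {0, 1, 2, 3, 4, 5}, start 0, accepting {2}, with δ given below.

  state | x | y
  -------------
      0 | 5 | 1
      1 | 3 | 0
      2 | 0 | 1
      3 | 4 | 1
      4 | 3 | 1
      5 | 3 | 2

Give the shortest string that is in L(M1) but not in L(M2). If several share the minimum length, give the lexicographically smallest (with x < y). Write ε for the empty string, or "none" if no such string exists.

The string xx is accepted by M1 but not by M2.
No shorter string lies in the difference, and xx is the lexicographically first length-2 string in L(M1) \ L(M2).

xx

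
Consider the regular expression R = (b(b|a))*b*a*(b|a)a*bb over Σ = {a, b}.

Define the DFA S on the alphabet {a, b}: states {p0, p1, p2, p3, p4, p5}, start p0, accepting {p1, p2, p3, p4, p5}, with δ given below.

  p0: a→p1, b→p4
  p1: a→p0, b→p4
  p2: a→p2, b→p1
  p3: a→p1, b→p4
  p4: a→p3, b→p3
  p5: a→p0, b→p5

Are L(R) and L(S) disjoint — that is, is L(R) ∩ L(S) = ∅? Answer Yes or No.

The string abb is accepted by both R and S.
Hence L(R) ∩ L(S) ≠ ∅.

No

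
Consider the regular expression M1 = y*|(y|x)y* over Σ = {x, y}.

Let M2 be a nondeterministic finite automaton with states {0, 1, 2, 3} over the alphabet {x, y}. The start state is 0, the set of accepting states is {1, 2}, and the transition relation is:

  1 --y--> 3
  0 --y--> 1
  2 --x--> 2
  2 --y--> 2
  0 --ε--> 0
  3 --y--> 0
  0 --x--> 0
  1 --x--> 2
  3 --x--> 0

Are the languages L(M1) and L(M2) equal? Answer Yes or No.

The empty string ε is accepted by M1 but rejected by M2.
So L(M1) ≠ L(M2).

No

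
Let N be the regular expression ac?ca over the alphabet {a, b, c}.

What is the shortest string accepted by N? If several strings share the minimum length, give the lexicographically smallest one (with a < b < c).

aca

By inspection of the expression, no string of length less than 3 matches, and aca is the lexicographically first match of length 3.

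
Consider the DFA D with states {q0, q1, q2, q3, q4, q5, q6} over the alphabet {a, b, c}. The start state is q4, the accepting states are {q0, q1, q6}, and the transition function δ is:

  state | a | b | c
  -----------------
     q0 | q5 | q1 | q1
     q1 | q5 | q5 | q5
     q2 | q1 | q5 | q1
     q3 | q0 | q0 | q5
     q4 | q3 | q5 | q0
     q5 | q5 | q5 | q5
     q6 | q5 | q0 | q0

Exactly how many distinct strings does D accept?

The useful subgraph on states {q0, q1, q3, q4} is acyclic, so L(D) is finite; the longest accepting path visits 4 useful states, giving maximum string length 3.
Counting accepting paths from q4 by length: 1 of length 1, 4 of length 2, 4 of length 3. Total 9.

9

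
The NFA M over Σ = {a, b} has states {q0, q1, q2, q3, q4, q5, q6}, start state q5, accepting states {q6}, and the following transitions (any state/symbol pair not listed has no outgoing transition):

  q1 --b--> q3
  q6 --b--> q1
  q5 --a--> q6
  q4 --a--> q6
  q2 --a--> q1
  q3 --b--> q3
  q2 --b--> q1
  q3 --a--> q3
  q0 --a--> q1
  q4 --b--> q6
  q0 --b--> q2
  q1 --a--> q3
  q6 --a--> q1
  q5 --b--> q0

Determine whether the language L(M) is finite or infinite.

finite

The useful states (reachable from q5 and able to reach an accepting state) are {q5, q6}.
Restricted to these states the transition graph has no cycle, so every accepting path has bounded length and L is finite.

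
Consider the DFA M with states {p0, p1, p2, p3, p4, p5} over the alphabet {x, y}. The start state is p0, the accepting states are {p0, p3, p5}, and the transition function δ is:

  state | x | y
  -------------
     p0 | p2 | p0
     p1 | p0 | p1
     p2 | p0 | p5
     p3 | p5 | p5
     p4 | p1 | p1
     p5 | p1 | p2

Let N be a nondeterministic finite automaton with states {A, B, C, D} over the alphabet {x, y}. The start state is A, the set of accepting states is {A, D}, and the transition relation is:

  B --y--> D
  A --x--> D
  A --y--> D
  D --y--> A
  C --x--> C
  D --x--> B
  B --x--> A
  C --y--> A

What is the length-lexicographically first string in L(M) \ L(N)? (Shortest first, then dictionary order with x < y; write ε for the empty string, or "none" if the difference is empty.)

The string xx is accepted by M but not by N.
No shorter string lies in the difference, and xx is the lexicographically first length-2 string in L(M) \ L(N).

xx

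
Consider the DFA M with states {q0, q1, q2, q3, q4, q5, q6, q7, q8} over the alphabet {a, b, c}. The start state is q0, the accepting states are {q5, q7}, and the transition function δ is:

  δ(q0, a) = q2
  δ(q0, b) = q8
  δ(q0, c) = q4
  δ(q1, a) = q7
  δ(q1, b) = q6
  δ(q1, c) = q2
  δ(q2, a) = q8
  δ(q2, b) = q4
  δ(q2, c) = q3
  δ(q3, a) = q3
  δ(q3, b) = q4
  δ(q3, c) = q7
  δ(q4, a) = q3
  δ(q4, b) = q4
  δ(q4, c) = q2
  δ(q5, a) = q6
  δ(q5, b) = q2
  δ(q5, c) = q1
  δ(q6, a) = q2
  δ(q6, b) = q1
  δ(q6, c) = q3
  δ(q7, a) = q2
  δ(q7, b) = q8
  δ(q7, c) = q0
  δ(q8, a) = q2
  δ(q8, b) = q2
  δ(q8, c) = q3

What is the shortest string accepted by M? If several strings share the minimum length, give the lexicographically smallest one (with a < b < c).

acc

A breadth-first search from q0 reaches an accepting state first via the path q0 → q2 → q3 → q7 on input acc.
No string of length < 3 is accepted (BFS exhausts all shorter strings without reaching an accepting state), and acc is the lexicographically least accepting string of length 3.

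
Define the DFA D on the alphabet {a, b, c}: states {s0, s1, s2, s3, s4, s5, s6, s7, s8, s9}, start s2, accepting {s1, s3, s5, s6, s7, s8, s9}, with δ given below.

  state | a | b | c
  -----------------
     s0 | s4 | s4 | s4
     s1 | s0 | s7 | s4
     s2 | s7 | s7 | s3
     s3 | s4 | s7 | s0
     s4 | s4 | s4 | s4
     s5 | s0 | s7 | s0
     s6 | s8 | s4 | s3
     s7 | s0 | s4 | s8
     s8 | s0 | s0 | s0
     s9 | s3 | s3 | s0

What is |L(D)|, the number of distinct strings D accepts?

The useful subgraph on states {s2, s3, s7, s8} is acyclic, so L(D) is finite; the longest accepting path visits 4 useful states, giving maximum string length 3.
Counting accepting paths from s2 by length: 3 of length 1, 3 of length 2, 1 of length 3. Total 7.

7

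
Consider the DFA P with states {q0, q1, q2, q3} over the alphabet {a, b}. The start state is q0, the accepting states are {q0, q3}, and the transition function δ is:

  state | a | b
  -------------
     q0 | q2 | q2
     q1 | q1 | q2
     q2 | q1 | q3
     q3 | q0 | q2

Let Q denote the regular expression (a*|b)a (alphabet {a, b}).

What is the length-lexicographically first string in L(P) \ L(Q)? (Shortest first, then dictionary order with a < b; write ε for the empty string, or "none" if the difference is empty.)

ε

The empty string ε is accepted by P but not by Q.
Since ε is the unique shortest string, it is the required witness.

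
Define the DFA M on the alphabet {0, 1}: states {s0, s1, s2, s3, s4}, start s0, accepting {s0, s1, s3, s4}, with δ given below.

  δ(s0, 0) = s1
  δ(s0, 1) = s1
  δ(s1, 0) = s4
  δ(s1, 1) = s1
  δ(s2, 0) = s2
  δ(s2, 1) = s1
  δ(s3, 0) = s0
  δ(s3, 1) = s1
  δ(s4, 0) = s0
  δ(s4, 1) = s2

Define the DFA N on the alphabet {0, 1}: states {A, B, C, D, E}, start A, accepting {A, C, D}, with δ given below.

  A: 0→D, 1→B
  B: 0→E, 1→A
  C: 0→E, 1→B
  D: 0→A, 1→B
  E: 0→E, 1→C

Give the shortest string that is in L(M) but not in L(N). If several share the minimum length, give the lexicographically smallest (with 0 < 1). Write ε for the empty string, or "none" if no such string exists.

The string 1 is accepted by M but not by N.
No shorter string lies in the difference, and 1 is the lexicographically first length-1 string in L(M) \ L(N).

1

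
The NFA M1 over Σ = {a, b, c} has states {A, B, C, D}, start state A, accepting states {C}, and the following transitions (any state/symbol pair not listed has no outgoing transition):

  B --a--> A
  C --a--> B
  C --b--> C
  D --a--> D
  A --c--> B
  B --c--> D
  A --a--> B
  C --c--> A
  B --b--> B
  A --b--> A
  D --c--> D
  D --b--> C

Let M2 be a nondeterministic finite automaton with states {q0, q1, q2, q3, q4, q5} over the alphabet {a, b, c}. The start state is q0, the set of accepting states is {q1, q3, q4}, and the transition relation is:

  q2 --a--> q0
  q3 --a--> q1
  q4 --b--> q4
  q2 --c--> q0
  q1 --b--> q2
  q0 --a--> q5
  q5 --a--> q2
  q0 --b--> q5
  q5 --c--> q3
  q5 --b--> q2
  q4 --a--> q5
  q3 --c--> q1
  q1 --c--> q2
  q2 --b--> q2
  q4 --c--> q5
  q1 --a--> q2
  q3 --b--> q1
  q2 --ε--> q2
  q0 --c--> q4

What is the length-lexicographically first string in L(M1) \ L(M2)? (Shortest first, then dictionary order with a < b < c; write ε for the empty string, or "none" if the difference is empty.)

ccb

The string ccb is accepted by M1 but not by M2.
No shorter string lies in the difference, and ccb is the lexicographically first length-3 string in L(M1) \ L(M2).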